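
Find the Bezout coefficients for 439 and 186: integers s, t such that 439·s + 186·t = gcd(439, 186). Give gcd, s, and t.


Euclidean algorithm on (439, 186) — divide until remainder is 0:
  439 = 2 · 186 + 67
  186 = 2 · 67 + 52
  67 = 1 · 52 + 15
  52 = 3 · 15 + 7
  15 = 2 · 7 + 1
  7 = 7 · 1 + 0
gcd(439, 186) = 1.
Track Bezout coefficients alongside the remainders: start with r₀ = 439 = a·1 + b·0 (s = 1, t = 0) and r₁ = 186 = a·0 + b·1 (s = 0, t = 1); each new remainder r_{k+1} = r_{k-1} − q_k·r_k inherits s_{k+1} = s_{k-1} − q_k·s_k, t_{k+1} = t_{k-1} − q_k·t_k, so r_k = a·s_k + b·t_k at every step:
  q = 2: r = 67, s = 1 − 2·0 = 1, t = 0 − 2·1 = -2  (check: 439·1 + 186·(-2) = 67)
  q = 2: r = 52, s = 0 − 2·1 = -2, t = 1 − 2·(-2) = 5  (check: 439·(-2) + 186·5 = 52)
  q = 1: r = 15, s = 1 − 1·(-2) = 3, t = -2 − 1·5 = -7  (check: 439·3 + 186·(-7) = 15)
  q = 3: r = 7, s = -2 − 3·3 = -11, t = 5 − 3·(-7) = 26  (check: 439·(-11) + 186·26 = 7)
  q = 2: r = 1, s = 3 − 2·(-11) = 25, t = -7 − 2·26 = -59  (check: 439·25 + 186·(-59) = 1)
The row with r = 1 (the gcd) gives the Bezout coefficients s = 25, t = -59.
Result: 439 · (25) + 186 · (-59) = 1.

gcd(439, 186) = 1; s = 25, t = -59 (check: 439·25 + 186·(-59) = 1).


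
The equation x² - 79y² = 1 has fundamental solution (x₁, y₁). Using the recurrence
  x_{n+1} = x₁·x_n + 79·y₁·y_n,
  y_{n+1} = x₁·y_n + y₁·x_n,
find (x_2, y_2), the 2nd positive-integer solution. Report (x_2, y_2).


Step 1: Find the fundamental solution (x₁, y₁) of x² - 79y² = 1.
  Expand √79 as a continued fraction. a₀ = ⌊√79⌋ = 8; iterate m_{k+1} = d_k·a_k − m_k, d_{k+1} = (79 − m_{k+1}²)/d_k, a_{k+1} = ⌊(a₀ + m_{k+1})/d_{k+1}⌋ (starting m₀ = 0, d₀ = 1), with convergents p_k = a_k·p_{k-1} + p_{k-2}, q_k = a_k·q_{k-1} + q_{k-2} (p₋₁ = 1, q₋₁ = 0):
  k = 0: a₀ = 8; p₀/q₀ = 8/1; p₀² − 79·q₀² = 64 − 79 = -15.
  k = 1: m = 8, d = 15, a = ⌊(8 + 8)/15⌋ = 1; p/q = (1·8 + 1)/(1·1 + 0) = 9/1; p² − 79·q² = 81 − 79 = 2.
  k = 2: m = 7, d = 2, a = ⌊(8 + 7)/2⌋ = 7; p/q = (7·9 + 8)/(7·1 + 1) = 71/8; p² − 79·q² = 5041 − 5056 = -15.
  k = 3: m = 7, d = 15, a = ⌊(8 + 7)/15⌋ = 1; p/q = (1·71 + 9)/(1·8 + 1) = 80/9; p² − 79·q² = 6400 − 6399 = 1.
  The first convergent with p² − 79·q² = 1 gives the fundamental solution (x₁, y₁) = (80, 9).
Step 2: Apply the recurrence (x_{n+1}, y_{n+1}) = (x₁x_n + 79y₁y_n, x₁y_n + y₁x_n) repeatedly.
  From (x_1, y_1) = (80, 9): x_2 = 80·80 + 79·9·9 = 12799; y_2 = 80·9 + 9·80 = 1440.
Step 3: Verify x_2² - 79·y_2² = 163814401 - 163814400 = 1 (should be 1). ✓

(x_1, y_1) = (80, 9); (x_2, y_2) = (12799, 1440).


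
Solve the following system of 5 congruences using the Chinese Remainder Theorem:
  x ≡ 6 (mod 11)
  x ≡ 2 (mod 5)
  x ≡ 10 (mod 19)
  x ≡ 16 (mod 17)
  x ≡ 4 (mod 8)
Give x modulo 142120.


Product of moduli M = 11 · 5 · 19 · 17 · 8 = 142120.
Merge one congruence at a time:
  Start: x ≡ 6 (mod 11).
  Combine with x ≡ 2 (mod 5); new modulus lcm = 55.
    Write x = 6 + 11·t and substitute into x ≡ 2 (mod 5): 11·t ≡ 2 − 6 = -4 (mod 5).
    Reduce coefficients mod 5: 1·t ≡ 1 (mod 5).
    So t ≡ 1 (mod 5).
    Then x = 6 + 11·1 = 17, valid modulo lcm(11, 5) = 55: x ≡ 17 (mod 55).
  Combine with x ≡ 10 (mod 19); new modulus lcm = 1045.
    Write x = 17 + 55·t and substitute into x ≡ 10 (mod 19): 55·t ≡ 10 − 17 = -7 (mod 19).
    Reduce coefficients mod 19: 17·t ≡ 12 (mod 19).
    The inverse of 17 mod 19 is 9 (since 17·9 = 153 = 8·19 + 1), so t ≡ 9·12 = 108 ≡ 13 (mod 19).
    Then x = 17 + 55·13 = 732, valid modulo lcm(55, 19) = 1045: x ≡ 732 (mod 1045).
  Combine with x ≡ 16 (mod 17); new modulus lcm = 17765.
    Write x = 732 + 1045·t and substitute into x ≡ 16 (mod 17): 1045·t ≡ 16 − 732 = -716 (mod 17).
    Reduce coefficients mod 17: 8·t ≡ 15 (mod 17).
    The inverse of 8 mod 17 is 15 (since 8·15 = 120 = 7·17 + 1), so t ≡ 15·15 = 225 ≡ 4 (mod 17).
    Then x = 732 + 1045·4 = 4912, valid modulo lcm(1045, 17) = 17765: x ≡ 4912 (mod 17765).
  Combine with x ≡ 4 (mod 8); new modulus lcm = 142120.
    Write x = 4912 + 17765·t and substitute into x ≡ 4 (mod 8): 17765·t ≡ 4 − 4912 = -4908 (mod 8).
    Reduce coefficients mod 8: 5·t ≡ 4 (mod 8).
    The inverse of 5 mod 8 is 5 (since 5·5 = 25 = 3·8 + 1), so t ≡ 5·4 = 20 ≡ 4 (mod 8).
    Then x = 4912 + 17765·4 = 75972, valid modulo lcm(17765, 8) = 142120: x ≡ 75972 (mod 142120).
Verify against each original: 75972 mod 11 = 6, 75972 mod 5 = 2, 75972 mod 19 = 10, 75972 mod 17 = 16, 75972 mod 8 = 4.

x ≡ 75972 (mod 142120).


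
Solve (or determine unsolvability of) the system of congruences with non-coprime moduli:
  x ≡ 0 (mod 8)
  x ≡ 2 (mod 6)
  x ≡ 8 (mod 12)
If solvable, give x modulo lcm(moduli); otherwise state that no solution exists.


Moduli 8, 6, 12 are not pairwise coprime, so CRT works modulo lcm(m_i) when all pairwise compatibility conditions hold.
Pairwise compatibility: gcd(m_i, m_j) must divide a_i - a_j for every pair.
Merge one congruence at a time:
  Start: x ≡ 0 (mod 8).
  Combine with x ≡ 2 (mod 6): gcd(8, 6) = 2; 2 - 0 = 2, which IS divisible by 2, so compatible.
    Write x = 0 + 8·t and substitute into x ≡ 2 (mod 6): 8·t ≡ 2 − 0 = 2 (mod 6).
    Divide the congruence (and modulus) by g = 2: 4·t ≡ 1 (mod 3).
    Reduce coefficients mod 3: 1·t ≡ 1 (mod 3).
    So t ≡ 1 (mod 3).
    Then x = 0 + 8·1 = 8, valid modulo lcm(8, 6) = 24: x ≡ 8 (mod 24).
  Combine with x ≡ 8 (mod 12): gcd(24, 12) = 12; 8 - 8 = 0, which IS divisible by 12, so compatible.
    Write x = 8 + 24·t and substitute into x ≡ 8 (mod 12): 24·t ≡ 8 − 8 = 0 (mod 12).
    Divide the congruence (and modulus) by g = 12: 2·t ≡ 0 (mod 1).
    Modulo 1 every t works; take t = 0.
    Then x = 8 + 24·0 = 8, valid modulo lcm(24, 12) = 24: x ≡ 8 (mod 24).
Verify: 8 mod 8 = 0, 8 mod 6 = 2, 8 mod 12 = 8.

x ≡ 8 (mod 24).


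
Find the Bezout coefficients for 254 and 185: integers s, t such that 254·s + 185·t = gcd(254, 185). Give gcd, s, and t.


Euclidean algorithm on (254, 185) — divide until remainder is 0:
  254 = 1 · 185 + 69
  185 = 2 · 69 + 47
  69 = 1 · 47 + 22
  47 = 2 · 22 + 3
  22 = 7 · 3 + 1
  3 = 3 · 1 + 0
gcd(254, 185) = 1.
Track Bezout coefficients alongside the remainders: start with r₀ = 254 = a·1 + b·0 (s = 1, t = 0) and r₁ = 185 = a·0 + b·1 (s = 0, t = 1); each new remainder r_{k+1} = r_{k-1} − q_k·r_k inherits s_{k+1} = s_{k-1} − q_k·s_k, t_{k+1} = t_{k-1} − q_k·t_k, so r_k = a·s_k + b·t_k at every step:
  q = 1: r = 69, s = 1 − 1·0 = 1, t = 0 − 1·1 = -1  (check: 254·1 + 185·(-1) = 69)
  q = 2: r = 47, s = 0 − 2·1 = -2, t = 1 − 2·(-1) = 3  (check: 254·(-2) + 185·3 = 47)
  q = 1: r = 22, s = 1 − 1·(-2) = 3, t = -1 − 1·3 = -4  (check: 254·3 + 185·(-4) = 22)
  q = 2: r = 3, s = -2 − 2·3 = -8, t = 3 − 2·(-4) = 11  (check: 254·(-8) + 185·11 = 3)
  q = 7: r = 1, s = 3 − 7·(-8) = 59, t = -4 − 7·11 = -81  (check: 254·59 + 185·(-81) = 1)
The row with r = 1 (the gcd) gives the Bezout coefficients s = 59, t = -81.
Result: 254 · (59) + 185 · (-81) = 1.

gcd(254, 185) = 1; s = 59, t = -81 (check: 254·59 + 185·(-81) = 1).


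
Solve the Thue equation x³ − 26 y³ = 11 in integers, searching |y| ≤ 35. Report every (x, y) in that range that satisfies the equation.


The equation is x³ - 26y³ = 11. For fixed y, x³ = 26·y³ + 11, so a solution requires the RHS to be a perfect cube.
Strategy: iterate y from -35 to 35, compute RHS = 26·y³ + 11, and check whether it is a (positive or negative) perfect cube.
Check small values of y:
  y = 0: RHS = 11 is not a perfect cube.
  y = 1: RHS = 37 is not a perfect cube.
  y = -1: RHS = -15 is not a perfect cube.
  y = 2: RHS = 219 is not a perfect cube.
  y = -2: RHS = -197 is not a perfect cube.
  y = 3: RHS = 713 is not a perfect cube.
  y = -3: RHS = -691 is not a perfect cube.
Continuing the search up to |y| = 35 finds no solutions either.
No (x, y) in the scanned range satisfies the equation.

No integer solutions with |y| ≤ 35.


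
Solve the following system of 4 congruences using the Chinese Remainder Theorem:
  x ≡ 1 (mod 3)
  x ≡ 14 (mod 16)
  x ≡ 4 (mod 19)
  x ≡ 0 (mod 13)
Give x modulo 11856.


Product of moduli M = 3 · 16 · 19 · 13 = 11856.
Merge one congruence at a time:
  Start: x ≡ 1 (mod 3).
  Combine with x ≡ 14 (mod 16); new modulus lcm = 48.
    Write x = 1 + 3·t and substitute into x ≡ 14 (mod 16): 3·t ≡ 14 − 1 = 13 (mod 16).
    The inverse of 3 mod 16 is 11 (since 3·11 = 33 = 2·16 + 1), so t ≡ 11·13 = 143 ≡ 15 (mod 16).
    Then x = 1 + 3·15 = 46, valid modulo lcm(3, 16) = 48: x ≡ 46 (mod 48).
  Combine with x ≡ 4 (mod 19); new modulus lcm = 912.
    Write x = 46 + 48·t and substitute into x ≡ 4 (mod 19): 48·t ≡ 4 − 46 = -42 (mod 19).
    Reduce coefficients mod 19: 10·t ≡ 15 (mod 19).
    The inverse of 10 mod 19 is 2 (since 10·2 = 20 = 1·19 + 1), so t ≡ 2·15 = 30 ≡ 11 (mod 19).
    Then x = 46 + 48·11 = 574, valid modulo lcm(48, 19) = 912: x ≡ 574 (mod 912).
  Combine with x ≡ 0 (mod 13); new modulus lcm = 11856.
    Write x = 574 + 912·t and substitute into x ≡ 0 (mod 13): 912·t ≡ 0 − 574 = -574 (mod 13).
    Reduce coefficients mod 13: 2·t ≡ 11 (mod 13).
    The inverse of 2 mod 13 is 7 (since 2·7 = 14 = 1·13 + 1), so t ≡ 7·11 = 77 ≡ 12 (mod 13).
    Then x = 574 + 912·12 = 11518, valid modulo lcm(912, 13) = 11856: x ≡ 11518 (mod 11856).
Verify against each original: 11518 mod 3 = 1, 11518 mod 16 = 14, 11518 mod 19 = 4, 11518 mod 13 = 0.

x ≡ 11518 (mod 11856).


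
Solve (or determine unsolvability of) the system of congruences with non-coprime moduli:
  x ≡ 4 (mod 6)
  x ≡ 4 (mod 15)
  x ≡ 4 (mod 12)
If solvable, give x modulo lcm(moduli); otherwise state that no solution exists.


Moduli 6, 15, 12 are not pairwise coprime, so CRT works modulo lcm(m_i) when all pairwise compatibility conditions hold.
Pairwise compatibility: gcd(m_i, m_j) must divide a_i - a_j for every pair.
Merge one congruence at a time:
  Start: x ≡ 4 (mod 6).
  Combine with x ≡ 4 (mod 15): gcd(6, 15) = 3; 4 - 4 = 0, which IS divisible by 3, so compatible.
    Write x = 4 + 6·t and substitute into x ≡ 4 (mod 15): 6·t ≡ 4 − 4 = 0 (mod 15).
    Divide the congruence (and modulus) by g = 3: 2·t ≡ 0 (mod 5).
    The inverse of 2 mod 5 is 3 (since 2·3 = 6 = 1·5 + 1), so t ≡ 3·0 = 0 ≡ 0 (mod 5).
    Then x = 4 + 6·0 = 4, valid modulo lcm(6, 15) = 30: x ≡ 4 (mod 30).
  Combine with x ≡ 4 (mod 12): gcd(30, 12) = 6; 4 - 4 = 0, which IS divisible by 6, so compatible.
    Write x = 4 + 30·t and substitute into x ≡ 4 (mod 12): 30·t ≡ 4 − 4 = 0 (mod 12).
    Divide the congruence (and modulus) by g = 6: 5·t ≡ 0 (mod 2).
    Reduce coefficients mod 2: 1·t ≡ 0 (mod 2).
    So t ≡ 0 (mod 2).
    Then x = 4 + 30·0 = 4, valid modulo lcm(30, 12) = 60: x ≡ 4 (mod 60).
Verify: 4 mod 6 = 4, 4 mod 15 = 4, 4 mod 12 = 4.

x ≡ 4 (mod 60).


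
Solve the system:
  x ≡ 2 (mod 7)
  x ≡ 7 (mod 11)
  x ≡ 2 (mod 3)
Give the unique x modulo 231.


Moduli 7, 11, 3 are pairwise coprime; by CRT there is a unique solution modulo M = 7 · 11 · 3 = 231.
Solve pairwise, accumulating the modulus:
  Start with x ≡ 2 (mod 7).
  Combine with x ≡ 7 (mod 11): since gcd(7, 11) = 1, we get a unique residue mod 77.
    Write x = 2 + 7·t and substitute into x ≡ 7 (mod 11): 7·t ≡ 7 − 2 = 5 (mod 11).
    The inverse of 7 mod 11 is 8 (since 7·8 = 56 = 5·11 + 1), so t ≡ 8·5 = 40 ≡ 7 (mod 11).
    Then x = 2 + 7·7 = 51, valid modulo lcm(7, 11) = 77: x ≡ 51 (mod 77).
  Combine with x ≡ 2 (mod 3): since gcd(77, 3) = 1, we get a unique residue mod 231.
    Write x = 51 + 77·t and substitute into x ≡ 2 (mod 3): 77·t ≡ 2 − 51 = -49 (mod 3).
    Reduce coefficients mod 3: 2·t ≡ 2 (mod 3).
    The inverse of 2 mod 3 is 2 (since 2·2 = 4 = 1·3 + 1), so t ≡ 2·2 = 4 ≡ 1 (mod 3).
    Then x = 51 + 77·1 = 128, valid modulo lcm(77, 3) = 231: x ≡ 128 (mod 231).
Verify: 128 mod 7 = 2 ✓, 128 mod 11 = 7 ✓, 128 mod 3 = 2 ✓.

x ≡ 128 (mod 231).


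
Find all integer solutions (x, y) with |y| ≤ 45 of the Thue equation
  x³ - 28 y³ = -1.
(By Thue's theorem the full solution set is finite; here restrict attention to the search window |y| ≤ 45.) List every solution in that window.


The equation is x³ - 28y³ = -1. For fixed y, x³ = 28·y³ − 1, so a solution requires the RHS to be a perfect cube.
Strategy: iterate y from -45 to 45, compute RHS = 28·y³ − 1, and check whether it is a (positive or negative) perfect cube.
Check small values of y:
  y = 0: RHS = -1 = (-1)³ ⇒ x = -1 works.
  y = 1: RHS = 27 = (3)³ ⇒ x = 3 works.
  y = -1: RHS = -29 is not a perfect cube.
  y = 2: RHS = 223 is not a perfect cube.
  y = -2: RHS = -225 is not a perfect cube.
  y = 3: RHS = 755 is not a perfect cube.
  y = -3: RHS = -757 is not a perfect cube.
Continuing the search up to |y| = 45 finds no further solutions beyond those listed.
Collected solutions: (-1, 0), (3, 1).

Solutions (with |y| ≤ 45): (-1, 0), (3, 1).


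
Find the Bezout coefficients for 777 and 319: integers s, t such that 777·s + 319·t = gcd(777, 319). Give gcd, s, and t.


Euclidean algorithm on (777, 319) — divide until remainder is 0:
  777 = 2 · 319 + 139
  319 = 2 · 139 + 41
  139 = 3 · 41 + 16
  41 = 2 · 16 + 9
  16 = 1 · 9 + 7
  9 = 1 · 7 + 2
  7 = 3 · 2 + 1
  2 = 2 · 1 + 0
gcd(777, 319) = 1.
Track Bezout coefficients alongside the remainders: start with r₀ = 777 = a·1 + b·0 (s = 1, t = 0) and r₁ = 319 = a·0 + b·1 (s = 0, t = 1); each new remainder r_{k+1} = r_{k-1} − q_k·r_k inherits s_{k+1} = s_{k-1} − q_k·s_k, t_{k+1} = t_{k-1} − q_k·t_k, so r_k = a·s_k + b·t_k at every step:
  q = 2: r = 139, s = 1 − 2·0 = 1, t = 0 − 2·1 = -2  (check: 777·1 + 319·(-2) = 139)
  q = 2: r = 41, s = 0 − 2·1 = -2, t = 1 − 2·(-2) = 5  (check: 777·(-2) + 319·5 = 41)
  q = 3: r = 16, s = 1 − 3·(-2) = 7, t = -2 − 3·5 = -17  (check: 777·7 + 319·(-17) = 16)
  q = 2: r = 9, s = -2 − 2·7 = -16, t = 5 − 2·(-17) = 39  (check: 777·(-16) + 319·39 = 9)
  q = 1: r = 7, s = 7 − 1·(-16) = 23, t = -17 − 1·39 = -56  (check: 777·23 + 319·(-56) = 7)
  q = 1: r = 2, s = -16 − 1·23 = -39, t = 39 − 1·(-56) = 95  (check: 777·(-39) + 319·95 = 2)
  q = 3: r = 1, s = 23 − 3·(-39) = 140, t = -56 − 3·95 = -341  (check: 777·140 + 319·(-341) = 1)
The row with r = 1 (the gcd) gives the Bezout coefficients s = 140, t = -341.
Result: 777 · (140) + 319 · (-341) = 1.

gcd(777, 319) = 1; s = 140, t = -341 (check: 777·140 + 319·(-341) = 1).


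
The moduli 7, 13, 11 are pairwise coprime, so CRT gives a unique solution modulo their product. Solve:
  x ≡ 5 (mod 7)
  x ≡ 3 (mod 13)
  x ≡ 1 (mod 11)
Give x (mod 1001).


Moduli 7, 13, 11 are pairwise coprime; by CRT there is a unique solution modulo M = 7 · 13 · 11 = 1001.
Solve pairwise, accumulating the modulus:
  Start with x ≡ 5 (mod 7).
  Combine with x ≡ 3 (mod 13): since gcd(7, 13) = 1, we get a unique residue mod 91.
    Write x = 5 + 7·t and substitute into x ≡ 3 (mod 13): 7·t ≡ 3 − 5 = -2 (mod 13).
    Reduce coefficients mod 13: 7·t ≡ 11 (mod 13).
    The inverse of 7 mod 13 is 2 (since 7·2 = 14 = 1·13 + 1), so t ≡ 2·11 = 22 ≡ 9 (mod 13).
    Then x = 5 + 7·9 = 68, valid modulo lcm(7, 13) = 91: x ≡ 68 (mod 91).
  Combine with x ≡ 1 (mod 11): since gcd(91, 11) = 1, we get a unique residue mod 1001.
    Write x = 68 + 91·t and substitute into x ≡ 1 (mod 11): 91·t ≡ 1 − 68 = -67 (mod 11).
    Reduce coefficients mod 11: 3·t ≡ 10 (mod 11).
    The inverse of 3 mod 11 is 4 (since 3·4 = 12 = 1·11 + 1), so t ≡ 4·10 = 40 ≡ 7 (mod 11).
    Then x = 68 + 91·7 = 705, valid modulo lcm(91, 11) = 1001: x ≡ 705 (mod 1001).
Verify: 705 mod 7 = 5 ✓, 705 mod 13 = 3 ✓, 705 mod 11 = 1 ✓.

x ≡ 705 (mod 1001).


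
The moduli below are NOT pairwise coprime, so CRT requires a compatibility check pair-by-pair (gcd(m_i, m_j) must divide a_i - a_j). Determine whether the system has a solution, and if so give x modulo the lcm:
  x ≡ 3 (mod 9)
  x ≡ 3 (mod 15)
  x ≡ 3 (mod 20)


Moduli 9, 15, 20 are not pairwise coprime, so CRT works modulo lcm(m_i) when all pairwise compatibility conditions hold.
Pairwise compatibility: gcd(m_i, m_j) must divide a_i - a_j for every pair.
Merge one congruence at a time:
  Start: x ≡ 3 (mod 9).
  Combine with x ≡ 3 (mod 15): gcd(9, 15) = 3; 3 - 3 = 0, which IS divisible by 3, so compatible.
    Write x = 3 + 9·t and substitute into x ≡ 3 (mod 15): 9·t ≡ 3 − 3 = 0 (mod 15).
    Divide the congruence (and modulus) by g = 3: 3·t ≡ 0 (mod 5).
    The inverse of 3 mod 5 is 2 (since 3·2 = 6 = 1·5 + 1), so t ≡ 2·0 = 0 ≡ 0 (mod 5).
    Then x = 3 + 9·0 = 3, valid modulo lcm(9, 15) = 45: x ≡ 3 (mod 45).
  Combine with x ≡ 3 (mod 20): gcd(45, 20) = 5; 3 - 3 = 0, which IS divisible by 5, so compatible.
    Write x = 3 + 45·t and substitute into x ≡ 3 (mod 20): 45·t ≡ 3 − 3 = 0 (mod 20).
    Divide the congruence (and modulus) by g = 5: 9·t ≡ 0 (mod 4).
    Reduce coefficients mod 4: 1·t ≡ 0 (mod 4).
    So t ≡ 0 (mod 4).
    Then x = 3 + 45·0 = 3, valid modulo lcm(45, 20) = 180: x ≡ 3 (mod 180).
Verify: 3 mod 9 = 3, 3 mod 15 = 3, 3 mod 20 = 3.

x ≡ 3 (mod 180).


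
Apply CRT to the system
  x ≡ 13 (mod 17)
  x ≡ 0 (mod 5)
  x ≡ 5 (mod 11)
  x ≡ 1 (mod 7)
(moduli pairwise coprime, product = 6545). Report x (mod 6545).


Product of moduli M = 17 · 5 · 11 · 7 = 6545.
Merge one congruence at a time:
  Start: x ≡ 13 (mod 17).
  Combine with x ≡ 0 (mod 5); new modulus lcm = 85.
    Write x = 13 + 17·t and substitute into x ≡ 0 (mod 5): 17·t ≡ 0 − 13 = -13 (mod 5).
    Reduce coefficients mod 5: 2·t ≡ 2 (mod 5).
    The inverse of 2 mod 5 is 3 (since 2·3 = 6 = 1·5 + 1), so t ≡ 3·2 = 6 ≡ 1 (mod 5).
    Then x = 13 + 17·1 = 30, valid modulo lcm(17, 5) = 85: x ≡ 30 (mod 85).
  Combine with x ≡ 5 (mod 11); new modulus lcm = 935.
    Write x = 30 + 85·t and substitute into x ≡ 5 (mod 11): 85·t ≡ 5 − 30 = -25 (mod 11).
    Reduce coefficients mod 11: 8·t ≡ 8 (mod 11).
    The inverse of 8 mod 11 is 7 (since 8·7 = 56 = 5·11 + 1), so t ≡ 7·8 = 56 ≡ 1 (mod 11).
    Then x = 30 + 85·1 = 115, valid modulo lcm(85, 11) = 935: x ≡ 115 (mod 935).
  Combine with x ≡ 1 (mod 7); new modulus lcm = 6545.
    Write x = 115 + 935·t and substitute into x ≡ 1 (mod 7): 935·t ≡ 1 − 115 = -114 (mod 7).
    Reduce coefficients mod 7: 4·t ≡ 5 (mod 7).
    The inverse of 4 mod 7 is 2 (since 4·2 = 8 = 1·7 + 1), so t ≡ 2·5 = 10 ≡ 3 (mod 7).
    Then x = 115 + 935·3 = 2920, valid modulo lcm(935, 7) = 6545: x ≡ 2920 (mod 6545).
Verify against each original: 2920 mod 17 = 13, 2920 mod 5 = 0, 2920 mod 11 = 5, 2920 mod 7 = 1.

x ≡ 2920 (mod 6545).


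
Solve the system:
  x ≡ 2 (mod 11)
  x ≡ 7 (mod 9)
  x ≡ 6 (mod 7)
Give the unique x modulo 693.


Moduli 11, 9, 7 are pairwise coprime; by CRT there is a unique solution modulo M = 11 · 9 · 7 = 693.
Solve pairwise, accumulating the modulus:
  Start with x ≡ 2 (mod 11).
  Combine with x ≡ 7 (mod 9): since gcd(11, 9) = 1, we get a unique residue mod 99.
    Write x = 2 + 11·t and substitute into x ≡ 7 (mod 9): 11·t ≡ 7 − 2 = 5 (mod 9).
    Reduce coefficients mod 9: 2·t ≡ 5 (mod 9).
    The inverse of 2 mod 9 is 5 (since 2·5 = 10 = 1·9 + 1), so t ≡ 5·5 = 25 ≡ 7 (mod 9).
    Then x = 2 + 11·7 = 79, valid modulo lcm(11, 9) = 99: x ≡ 79 (mod 99).
  Combine with x ≡ 6 (mod 7): since gcd(99, 7) = 1, we get a unique residue mod 693.
    Write x = 79 + 99·t and substitute into x ≡ 6 (mod 7): 99·t ≡ 6 − 79 = -73 (mod 7).
    Reduce coefficients mod 7: 1·t ≡ 4 (mod 7).
    So t ≡ 4 (mod 7).
    Then x = 79 + 99·4 = 475, valid modulo lcm(99, 7) = 693: x ≡ 475 (mod 693).
Verify: 475 mod 11 = 2 ✓, 475 mod 9 = 7 ✓, 475 mod 7 = 6 ✓.

x ≡ 475 (mod 693).


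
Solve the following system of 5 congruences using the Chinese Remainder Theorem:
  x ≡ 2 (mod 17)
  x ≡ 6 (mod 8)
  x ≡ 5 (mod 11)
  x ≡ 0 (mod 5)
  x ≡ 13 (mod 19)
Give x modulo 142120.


Product of moduli M = 17 · 8 · 11 · 5 · 19 = 142120.
Merge one congruence at a time:
  Start: x ≡ 2 (mod 17).
  Combine with x ≡ 6 (mod 8); new modulus lcm = 136.
    Write x = 2 + 17·t and substitute into x ≡ 6 (mod 8): 17·t ≡ 6 − 2 = 4 (mod 8).
    Reduce coefficients mod 8: 1·t ≡ 4 (mod 8).
    So t ≡ 4 (mod 8).
    Then x = 2 + 17·4 = 70, valid modulo lcm(17, 8) = 136: x ≡ 70 (mod 136).
  Combine with x ≡ 5 (mod 11); new modulus lcm = 1496.
    Write x = 70 + 136·t and substitute into x ≡ 5 (mod 11): 136·t ≡ 5 − 70 = -65 (mod 11).
    Reduce coefficients mod 11: 4·t ≡ 1 (mod 11).
    The inverse of 4 mod 11 is 3 (since 4·3 = 12 = 1·11 + 1), so t ≡ 3·1 = 3 ≡ 3 (mod 11).
    Then x = 70 + 136·3 = 478, valid modulo lcm(136, 11) = 1496: x ≡ 478 (mod 1496).
  Combine with x ≡ 0 (mod 5); new modulus lcm = 7480.
    Write x = 478 + 1496·t and substitute into x ≡ 0 (mod 5): 1496·t ≡ 0 − 478 = -478 (mod 5).
    Reduce coefficients mod 5: 1·t ≡ 2 (mod 5).
    So t ≡ 2 (mod 5).
    Then x = 478 + 1496·2 = 3470, valid modulo lcm(1496, 5) = 7480: x ≡ 3470 (mod 7480).
  Combine with x ≡ 13 (mod 19); new modulus lcm = 142120.
    Write x = 3470 + 7480·t and substitute into x ≡ 13 (mod 19): 7480·t ≡ 13 − 3470 = -3457 (mod 19).
    Reduce coefficients mod 19: 13·t ≡ 1 (mod 19).
    The inverse of 13 mod 19 is 3 (since 13·3 = 39 = 2·19 + 1), so t ≡ 3·1 = 3 ≡ 3 (mod 19).
    Then x = 3470 + 7480·3 = 25910, valid modulo lcm(7480, 19) = 142120: x ≡ 25910 (mod 142120).
Verify against each original: 25910 mod 17 = 2, 25910 mod 8 = 6, 25910 mod 11 = 5, 25910 mod 5 = 0, 25910 mod 19 = 13.

x ≡ 25910 (mod 142120).


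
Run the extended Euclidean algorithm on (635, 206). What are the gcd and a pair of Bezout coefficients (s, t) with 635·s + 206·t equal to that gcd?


Euclidean algorithm on (635, 206) — divide until remainder is 0:
  635 = 3 · 206 + 17
  206 = 12 · 17 + 2
  17 = 8 · 2 + 1
  2 = 2 · 1 + 0
gcd(635, 206) = 1.
Track Bezout coefficients alongside the remainders: start with r₀ = 635 = a·1 + b·0 (s = 1, t = 0) and r₁ = 206 = a·0 + b·1 (s = 0, t = 1); each new remainder r_{k+1} = r_{k-1} − q_k·r_k inherits s_{k+1} = s_{k-1} − q_k·s_k, t_{k+1} = t_{k-1} − q_k·t_k, so r_k = a·s_k + b·t_k at every step:
  q = 3: r = 17, s = 1 − 3·0 = 1, t = 0 − 3·1 = -3  (check: 635·1 + 206·(-3) = 17)
  q = 12: r = 2, s = 0 − 12·1 = -12, t = 1 − 12·(-3) = 37  (check: 635·(-12) + 206·37 = 2)
  q = 8: r = 1, s = 1 − 8·(-12) = 97, t = -3 − 8·37 = -299  (check: 635·97 + 206·(-299) = 1)
The row with r = 1 (the gcd) gives the Bezout coefficients s = 97, t = -299.
Result: 635 · (97) + 206 · (-299) = 1.

gcd(635, 206) = 1; s = 97, t = -299 (check: 635·97 + 206·(-299) = 1).


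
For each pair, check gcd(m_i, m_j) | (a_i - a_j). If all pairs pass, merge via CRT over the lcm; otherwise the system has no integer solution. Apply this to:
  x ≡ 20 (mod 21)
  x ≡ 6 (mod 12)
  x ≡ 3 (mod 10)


Moduli 21, 12, 10 are not pairwise coprime, so CRT works modulo lcm(m_i) when all pairwise compatibility conditions hold.
Pairwise compatibility: gcd(m_i, m_j) must divide a_i - a_j for every pair.
Merge one congruence at a time:
  Start: x ≡ 20 (mod 21).
  Combine with x ≡ 6 (mod 12): gcd(21, 12) = 3, and 6 - 20 = -14 is NOT divisible by 3.
    ⇒ system is inconsistent (no integer solution).

No solution (the system is inconsistent).


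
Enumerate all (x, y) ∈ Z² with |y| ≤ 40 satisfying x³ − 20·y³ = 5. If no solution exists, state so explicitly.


The equation is x³ - 20y³ = 5. For fixed y, x³ = 20·y³ + 5, so a solution requires the RHS to be a perfect cube.
Strategy: iterate y from -40 to 40, compute RHS = 20·y³ + 5, and check whether it is a (positive or negative) perfect cube.
Check small values of y:
  y = 0: RHS = 5 is not a perfect cube.
  y = 1: RHS = 25 is not a perfect cube.
  y = -1: RHS = -15 is not a perfect cube.
  y = 2: RHS = 165 is not a perfect cube.
  y = -2: RHS = -155 is not a perfect cube.
  y = 3: RHS = 545 is not a perfect cube.
  y = -3: RHS = -535 is not a perfect cube.
Continuing the search up to |y| = 40 finds no solutions either.
No (x, y) in the scanned range satisfies the equation.

No integer solutions with |y| ≤ 40.


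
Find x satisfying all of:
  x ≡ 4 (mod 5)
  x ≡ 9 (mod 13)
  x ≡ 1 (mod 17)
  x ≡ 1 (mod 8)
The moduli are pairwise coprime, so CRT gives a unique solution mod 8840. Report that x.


Product of moduli M = 5 · 13 · 17 · 8 = 8840.
Merge one congruence at a time:
  Start: x ≡ 4 (mod 5).
  Combine with x ≡ 9 (mod 13); new modulus lcm = 65.
    Write x = 4 + 5·t and substitute into x ≡ 9 (mod 13): 5·t ≡ 9 − 4 = 5 (mod 13).
    The inverse of 5 mod 13 is 8 (since 5·8 = 40 = 3·13 + 1), so t ≡ 8·5 = 40 ≡ 1 (mod 13).
    Then x = 4 + 5·1 = 9, valid modulo lcm(5, 13) = 65: x ≡ 9 (mod 65).
  Combine with x ≡ 1 (mod 17); new modulus lcm = 1105.
    Write x = 9 + 65·t and substitute into x ≡ 1 (mod 17): 65·t ≡ 1 − 9 = -8 (mod 17).
    Reduce coefficients mod 17: 14·t ≡ 9 (mod 17).
    The inverse of 14 mod 17 is 11 (since 14·11 = 154 = 9·17 + 1), so t ≡ 11·9 = 99 ≡ 14 (mod 17).
    Then x = 9 + 65·14 = 919, valid modulo lcm(65, 17) = 1105: x ≡ 919 (mod 1105).
  Combine with x ≡ 1 (mod 8); new modulus lcm = 8840.
    Write x = 919 + 1105·t and substitute into x ≡ 1 (mod 8): 1105·t ≡ 1 − 919 = -918 (mod 8).
    Reduce coefficients mod 8: 1·t ≡ 2 (mod 8).
    So t ≡ 2 (mod 8).
    Then x = 919 + 1105·2 = 3129, valid modulo lcm(1105, 8) = 8840: x ≡ 3129 (mod 8840).
Verify against each original: 3129 mod 5 = 4, 3129 mod 13 = 9, 3129 mod 17 = 1, 3129 mod 8 = 1.

x ≡ 3129 (mod 8840).


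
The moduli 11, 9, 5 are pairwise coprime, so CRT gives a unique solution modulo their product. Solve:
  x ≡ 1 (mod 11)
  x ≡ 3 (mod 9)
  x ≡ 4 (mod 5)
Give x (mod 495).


Moduli 11, 9, 5 are pairwise coprime; by CRT there is a unique solution modulo M = 11 · 9 · 5 = 495.
Solve pairwise, accumulating the modulus:
  Start with x ≡ 1 (mod 11).
  Combine with x ≡ 3 (mod 9): since gcd(11, 9) = 1, we get a unique residue mod 99.
    Write x = 1 + 11·t and substitute into x ≡ 3 (mod 9): 11·t ≡ 3 − 1 = 2 (mod 9).
    Reduce coefficients mod 9: 2·t ≡ 2 (mod 9).
    The inverse of 2 mod 9 is 5 (since 2·5 = 10 = 1·9 + 1), so t ≡ 5·2 = 10 ≡ 1 (mod 9).
    Then x = 1 + 11·1 = 12, valid modulo lcm(11, 9) = 99: x ≡ 12 (mod 99).
  Combine with x ≡ 4 (mod 5): since gcd(99, 5) = 1, we get a unique residue mod 495.
    Write x = 12 + 99·t and substitute into x ≡ 4 (mod 5): 99·t ≡ 4 − 12 = -8 (mod 5).
    Reduce coefficients mod 5: 4·t ≡ 2 (mod 5).
    The inverse of 4 mod 5 is 4 (since 4·4 = 16 = 3·5 + 1), so t ≡ 4·2 = 8 ≡ 3 (mod 5).
    Then x = 12 + 99·3 = 309, valid modulo lcm(99, 5) = 495: x ≡ 309 (mod 495).
Verify: 309 mod 11 = 1 ✓, 309 mod 9 = 3 ✓, 309 mod 5 = 4 ✓.

x ≡ 309 (mod 495).


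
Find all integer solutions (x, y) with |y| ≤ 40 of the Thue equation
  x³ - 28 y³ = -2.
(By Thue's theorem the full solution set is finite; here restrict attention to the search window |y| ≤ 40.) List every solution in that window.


The equation is x³ - 28y³ = -2. For fixed y, x³ = 28·y³ − 2, so a solution requires the RHS to be a perfect cube.
Strategy: iterate y from -40 to 40, compute RHS = 28·y³ − 2, and check whether it is a (positive or negative) perfect cube.
Check small values of y:
  y = 0: RHS = -2 is not a perfect cube.
  y = 1: RHS = 26 is not a perfect cube.
  y = -1: RHS = -30 is not a perfect cube.
  y = 2: RHS = 222 is not a perfect cube.
  y = -2: RHS = -226 is not a perfect cube.
  y = 3: RHS = 754 is not a perfect cube.
  y = -3: RHS = -758 is not a perfect cube.
Continuing the search up to |y| = 40 finds no solutions either.
No (x, y) in the scanned range satisfies the equation.

No integer solutions with |y| ≤ 40.


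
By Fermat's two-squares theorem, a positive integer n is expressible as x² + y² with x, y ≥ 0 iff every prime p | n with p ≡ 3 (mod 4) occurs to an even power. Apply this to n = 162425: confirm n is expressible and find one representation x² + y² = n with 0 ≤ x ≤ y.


Step 1: Factor n = 162425 = 5^2 · 73 · 89.
Step 2: Check the mod-4 condition on each prime factor: 5 ≡ 1 (mod 4), exponent 2; 73 ≡ 1 (mod 4), exponent 1; 89 ≡ 1 (mod 4), exponent 1.
All primes ≡ 3 (mod 4) appear to even exponent (or don't appear), so by the two-squares theorem n IS expressible as a sum of two squares.
Step 3: Build a representation. Group n = k² · m with k = 5 and m = 73 · 89 = 6497 (a product of primes ≡ 1 (mod 4)); a representation of m scales to one of n via (k·x)² + (k·y)² = k²(x² + y²). Each prime p ≡ 1 (mod 4) is itself a sum of two squares; find a² by testing p − a² for a perfect square:
  73: 73 − 1² = 72, 73 − 2² = 69, 73 − 3² = 64 = 8² ⇒ 73 = 3² + 8².
  89: 89 − 1² = 88, 89 − 2² = 85, 89 − 3² = 80, 89 − 4² = 73, 89 − 5² = 64 = 8² ⇒ 89 = 5² + 8².
  Combine using the Brahmagupta–Fibonacci identity (a² + b²)(c² + d²) = (ac − bd)² + (ad + bc)² = (ac + bd)² + (ad − bc)²:
  73 · 89 = 6497: from (3² + 8²)(5² + 8²), take (3·5 − 8·8, 3·8 + 8·5) = (15 − 64, 24 + 40) = (-49, 64); dropping signs (only squares matter) gives (49, 64); check 49² + 64² = 2401 + 4096 = 6497 ✓.
  Scale by k = 5: (5·49, 5·64) = (245, 320).
Step 4: Order so x ≤ y and verify: 245² + 320² = 60025 + 102400 = 162425 = n. ✓

n = 162425 = 245² + 320² (one valid representation with x ≤ y).


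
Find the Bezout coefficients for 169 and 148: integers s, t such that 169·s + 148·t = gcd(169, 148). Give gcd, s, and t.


Euclidean algorithm on (169, 148) — divide until remainder is 0:
  169 = 1 · 148 + 21
  148 = 7 · 21 + 1
  21 = 21 · 1 + 0
gcd(169, 148) = 1.
Track Bezout coefficients alongside the remainders: start with r₀ = 169 = a·1 + b·0 (s = 1, t = 0) and r₁ = 148 = a·0 + b·1 (s = 0, t = 1); each new remainder r_{k+1} = r_{k-1} − q_k·r_k inherits s_{k+1} = s_{k-1} − q_k·s_k, t_{k+1} = t_{k-1} − q_k·t_k, so r_k = a·s_k + b·t_k at every step:
  q = 1: r = 21, s = 1 − 1·0 = 1, t = 0 − 1·1 = -1  (check: 169·1 + 148·(-1) = 21)
  q = 7: r = 1, s = 0 − 7·1 = -7, t = 1 − 7·(-1) = 8  (check: 169·(-7) + 148·8 = 1)
The row with r = 1 (the gcd) gives the Bezout coefficients s = -7, t = 8.
Result: 169 · (-7) + 148 · (8) = 1.

gcd(169, 148) = 1; s = -7, t = 8 (check: 169·(-7) + 148·8 = 1).


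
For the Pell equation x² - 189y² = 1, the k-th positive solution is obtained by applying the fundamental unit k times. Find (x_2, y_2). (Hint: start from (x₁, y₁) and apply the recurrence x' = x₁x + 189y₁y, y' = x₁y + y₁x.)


Step 1: Find the fundamental solution (x₁, y₁) of x² - 189y² = 1.
  Expand √189 as a continued fraction. a₀ = ⌊√189⌋ = 13; iterate m_{k+1} = d_k·a_k − m_k, d_{k+1} = (189 − m_{k+1}²)/d_k, a_{k+1} = ⌊(a₀ + m_{k+1})/d_{k+1}⌋ (starting m₀ = 0, d₀ = 1), with convergents p_k = a_k·p_{k-1} + p_{k-2}, q_k = a_k·q_{k-1} + q_{k-2} (p₋₁ = 1, q₋₁ = 0):
  k = 0: a₀ = 13; p₀/q₀ = 13/1; p₀² − 189·q₀² = 169 − 189 = -20.
  k = 1: m = 13, d = 20, a = ⌊(13 + 13)/20⌋ = 1; p/q = (1·13 + 1)/(1·1 + 0) = 14/1; p² − 189·q² = 196 − 189 = 7.
  k = 2: m = 7, d = 7, a = ⌊(13 + 7)/7⌋ = 2; p/q = (2·14 + 13)/(2·1 + 1) = 41/3; p² − 189·q² = 1681 − 1701 = -20.
  k = 3: m = 7, d = 20, a = ⌊(13 + 7)/20⌋ = 1; p/q = (1·41 + 14)/(1·3 + 1) = 55/4; p² − 189·q² = 3025 − 3024 = 1.
  The first convergent with p² − 189·q² = 1 gives the fundamental solution (x₁, y₁) = (55, 4).
Step 2: Apply the recurrence (x_{n+1}, y_{n+1}) = (x₁x_n + 189y₁y_n, x₁y_n + y₁x_n) repeatedly.
  From (x_1, y_1) = (55, 4): x_2 = 55·55 + 189·4·4 = 6049; y_2 = 55·4 + 4·55 = 440.
Step 3: Verify x_2² - 189·y_2² = 36590401 - 36590400 = 1 (should be 1). ✓

(x_1, y_1) = (55, 4); (x_2, y_2) = (6049, 440).


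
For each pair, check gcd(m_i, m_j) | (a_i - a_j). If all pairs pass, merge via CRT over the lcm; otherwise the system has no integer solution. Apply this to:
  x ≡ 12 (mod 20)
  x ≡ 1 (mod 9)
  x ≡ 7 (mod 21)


Moduli 20, 9, 21 are not pairwise coprime, so CRT works modulo lcm(m_i) when all pairwise compatibility conditions hold.
Pairwise compatibility: gcd(m_i, m_j) must divide a_i - a_j for every pair.
Merge one congruence at a time:
  Start: x ≡ 12 (mod 20).
  Combine with x ≡ 1 (mod 9): gcd(20, 9) = 1; 1 - 12 = -11, which IS divisible by 1, so compatible.
    Write x = 12 + 20·t and substitute into x ≡ 1 (mod 9): 20·t ≡ 1 − 12 = -11 (mod 9).
    Reduce coefficients mod 9: 2·t ≡ 7 (mod 9).
    The inverse of 2 mod 9 is 5 (since 2·5 = 10 = 1·9 + 1), so t ≡ 5·7 = 35 ≡ 8 (mod 9).
    Then x = 12 + 20·8 = 172, valid modulo lcm(20, 9) = 180: x ≡ 172 (mod 180).
  Combine with x ≡ 7 (mod 21): gcd(180, 21) = 3; 7 - 172 = -165, which IS divisible by 3, so compatible.
    Write x = 172 + 180·t and substitute into x ≡ 7 (mod 21): 180·t ≡ 7 − 172 = -165 (mod 21).
    Divide the congruence (and modulus) by g = 3: 60·t ≡ -55 (mod 7).
    Reduce coefficients mod 7: 4·t ≡ 1 (mod 7).
    The inverse of 4 mod 7 is 2 (since 4·2 = 8 = 1·7 + 1), so t ≡ 2·1 = 2 ≡ 2 (mod 7).
    Then x = 172 + 180·2 = 532, valid modulo lcm(180, 21) = 1260: x ≡ 532 (mod 1260).
Verify: 532 mod 20 = 12, 532 mod 9 = 1, 532 mod 21 = 7.

x ≡ 532 (mod 1260).


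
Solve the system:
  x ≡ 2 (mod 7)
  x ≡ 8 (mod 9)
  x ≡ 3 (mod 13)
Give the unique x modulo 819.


Moduli 7, 9, 13 are pairwise coprime; by CRT there is a unique solution modulo M = 7 · 9 · 13 = 819.
Solve pairwise, accumulating the modulus:
  Start with x ≡ 2 (mod 7).
  Combine with x ≡ 8 (mod 9): since gcd(7, 9) = 1, we get a unique residue mod 63.
    Write x = 2 + 7·t and substitute into x ≡ 8 (mod 9): 7·t ≡ 8 − 2 = 6 (mod 9).
    The inverse of 7 mod 9 is 4 (since 7·4 = 28 = 3·9 + 1), so t ≡ 4·6 = 24 ≡ 6 (mod 9).
    Then x = 2 + 7·6 = 44, valid modulo lcm(7, 9) = 63: x ≡ 44 (mod 63).
  Combine with x ≡ 3 (mod 13): since gcd(63, 13) = 1, we get a unique residue mod 819.
    Write x = 44 + 63·t and substitute into x ≡ 3 (mod 13): 63·t ≡ 3 − 44 = -41 (mod 13).
    Reduce coefficients mod 13: 11·t ≡ 11 (mod 13).
    The inverse of 11 mod 13 is 6 (since 11·6 = 66 = 5·13 + 1), so t ≡ 6·11 = 66 ≡ 1 (mod 13).
    Then x = 44 + 63·1 = 107, valid modulo lcm(63, 13) = 819: x ≡ 107 (mod 819).
Verify: 107 mod 7 = 2 ✓, 107 mod 9 = 8 ✓, 107 mod 13 = 3 ✓.

x ≡ 107 (mod 819).


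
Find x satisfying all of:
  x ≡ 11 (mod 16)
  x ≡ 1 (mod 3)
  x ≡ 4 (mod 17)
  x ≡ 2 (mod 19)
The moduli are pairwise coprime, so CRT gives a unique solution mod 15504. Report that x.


Product of moduli M = 16 · 3 · 17 · 19 = 15504.
Merge one congruence at a time:
  Start: x ≡ 11 (mod 16).
  Combine with x ≡ 1 (mod 3); new modulus lcm = 48.
    Write x = 11 + 16·t and substitute into x ≡ 1 (mod 3): 16·t ≡ 1 − 11 = -10 (mod 3).
    Reduce coefficients mod 3: 1·t ≡ 2 (mod 3).
    So t ≡ 2 (mod 3).
    Then x = 11 + 16·2 = 43, valid modulo lcm(16, 3) = 48: x ≡ 43 (mod 48).
  Combine with x ≡ 4 (mod 17); new modulus lcm = 816.
    Write x = 43 + 48·t and substitute into x ≡ 4 (mod 17): 48·t ≡ 4 − 43 = -39 (mod 17).
    Reduce coefficients mod 17: 14·t ≡ 12 (mod 17).
    The inverse of 14 mod 17 is 11 (since 14·11 = 154 = 9·17 + 1), so t ≡ 11·12 = 132 ≡ 13 (mod 17).
    Then x = 43 + 48·13 = 667, valid modulo lcm(48, 17) = 816: x ≡ 667 (mod 816).
  Combine with x ≡ 2 (mod 19); new modulus lcm = 15504.
    Write x = 667 + 816·t and substitute into x ≡ 2 (mod 19): 816·t ≡ 2 − 667 = -665 (mod 19).
    Reduce coefficients mod 19: 18·t ≡ 0 (mod 19).
    The inverse of 18 mod 19 is 18 (since 18·18 = 324 = 17·19 + 1), so t ≡ 18·0 = 0 ≡ 0 (mod 19).
    Then x = 667 + 816·0 = 667, valid modulo lcm(816, 19) = 15504: x ≡ 667 (mod 15504).
Verify against each original: 667 mod 16 = 11, 667 mod 3 = 1, 667 mod 17 = 4, 667 mod 19 = 2.

x ≡ 667 (mod 15504).


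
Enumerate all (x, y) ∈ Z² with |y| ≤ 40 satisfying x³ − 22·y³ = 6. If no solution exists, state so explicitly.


The equation is x³ - 22y³ = 6. For fixed y, x³ = 22·y³ + 6, so a solution requires the RHS to be a perfect cube.
Strategy: iterate y from -40 to 40, compute RHS = 22·y³ + 6, and check whether it is a (positive or negative) perfect cube.
Check small values of y:
  y = 0: RHS = 6 is not a perfect cube.
  y = 1: RHS = 28 is not a perfect cube.
  y = -1: RHS = -16 is not a perfect cube.
  y = 2: RHS = 182 is not a perfect cube.
  y = -2: RHS = -170 is not a perfect cube.
  y = 3: RHS = 600 is not a perfect cube.
  y = -3: RHS = -588 is not a perfect cube.
Continuing, at y = -5: RHS = -2744 = (-14)³ ⇒ x = -14 works.
Searching the remaining y in |y| ≤ 40 finds no further solutions.
Collected solutions: (-14, -5).

Solutions (with |y| ≤ 40): (-14, -5).


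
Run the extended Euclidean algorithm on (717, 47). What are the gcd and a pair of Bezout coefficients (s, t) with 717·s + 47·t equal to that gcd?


Euclidean algorithm on (717, 47) — divide until remainder is 0:
  717 = 15 · 47 + 12
  47 = 3 · 12 + 11
  12 = 1 · 11 + 1
  11 = 11 · 1 + 0
gcd(717, 47) = 1.
Track Bezout coefficients alongside the remainders: start with r₀ = 717 = a·1 + b·0 (s = 1, t = 0) and r₁ = 47 = a·0 + b·1 (s = 0, t = 1); each new remainder r_{k+1} = r_{k-1} − q_k·r_k inherits s_{k+1} = s_{k-1} − q_k·s_k, t_{k+1} = t_{k-1} − q_k·t_k, so r_k = a·s_k + b·t_k at every step:
  q = 15: r = 12, s = 1 − 15·0 = 1, t = 0 − 15·1 = -15  (check: 717·1 + 47·(-15) = 12)
  q = 3: r = 11, s = 0 − 3·1 = -3, t = 1 − 3·(-15) = 46  (check: 717·(-3) + 47·46 = 11)
  q = 1: r = 1, s = 1 − 1·(-3) = 4, t = -15 − 1·46 = -61  (check: 717·4 + 47·(-61) = 1)
The row with r = 1 (the gcd) gives the Bezout coefficients s = 4, t = -61.
Result: 717 · (4) + 47 · (-61) = 1.

gcd(717, 47) = 1; s = 4, t = -61 (check: 717·4 + 47·(-61) = 1).


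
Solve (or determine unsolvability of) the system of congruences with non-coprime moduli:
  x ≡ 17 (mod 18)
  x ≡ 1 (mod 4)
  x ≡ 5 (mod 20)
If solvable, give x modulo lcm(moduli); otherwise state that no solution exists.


Moduli 18, 4, 20 are not pairwise coprime, so CRT works modulo lcm(m_i) when all pairwise compatibility conditions hold.
Pairwise compatibility: gcd(m_i, m_j) must divide a_i - a_j for every pair.
Merge one congruence at a time:
  Start: x ≡ 17 (mod 18).
  Combine with x ≡ 1 (mod 4): gcd(18, 4) = 2; 1 - 17 = -16, which IS divisible by 2, so compatible.
    Write x = 17 + 18·t and substitute into x ≡ 1 (mod 4): 18·t ≡ 1 − 17 = -16 (mod 4).
    Divide the congruence (and modulus) by g = 2: 9·t ≡ -8 (mod 2).
    Reduce coefficients mod 2: 1·t ≡ 0 (mod 2).
    So t ≡ 0 (mod 2).
    Then x = 17 + 18·0 = 17, valid modulo lcm(18, 4) = 36: x ≡ 17 (mod 36).
  Combine with x ≡ 5 (mod 20): gcd(36, 20) = 4; 5 - 17 = -12, which IS divisible by 4, so compatible.
    Write x = 17 + 36·t and substitute into x ≡ 5 (mod 20): 36·t ≡ 5 − 17 = -12 (mod 20).
    Divide the congruence (and modulus) by g = 4: 9·t ≡ -3 (mod 5).
    Reduce coefficients mod 5: 4·t ≡ 2 (mod 5).
    The inverse of 4 mod 5 is 4 (since 4·4 = 16 = 3·5 + 1), so t ≡ 4·2 = 8 ≡ 3 (mod 5).
    Then x = 17 + 36·3 = 125, valid modulo lcm(36, 20) = 180: x ≡ 125 (mod 180).
Verify: 125 mod 18 = 17, 125 mod 4 = 1, 125 mod 20 = 5.

x ≡ 125 (mod 180).


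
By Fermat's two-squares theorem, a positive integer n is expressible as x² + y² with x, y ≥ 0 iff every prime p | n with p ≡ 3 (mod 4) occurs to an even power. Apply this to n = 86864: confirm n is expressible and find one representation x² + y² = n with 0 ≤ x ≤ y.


Step 1: Factor n = 86864 = 2^4 · 61 · 89.
Step 2: Check the mod-4 condition on each prime factor: 2 = 2 (special); 61 ≡ 1 (mod 4), exponent 1; 89 ≡ 1 (mod 4), exponent 1.
All primes ≡ 3 (mod 4) appear to even exponent (or don't appear), so by the two-squares theorem n IS expressible as a sum of two squares.
Step 3: Build a representation. Group n = k² · m with k = 4 and m = 61 · 89 = 5429 (a product of primes ≡ 1 (mod 4)); a representation of m scales to one of n via (k·x)² + (k·y)² = k²(x² + y²). Each prime p ≡ 1 (mod 4) is itself a sum of two squares; find a² by testing p − a² for a perfect square:
  61: 61 − 1² = 60, 61 − 2² = 57, 61 − 3² = 52, 61 − 4² = 45, 61 − 5² = 36 = 6² ⇒ 61 = 5² + 6².
  89: 89 − 1² = 88, 89 − 2² = 85, 89 − 3² = 80, 89 − 4² = 73, 89 − 5² = 64 = 8² ⇒ 89 = 5² + 8².
  Combine using the Brahmagupta–Fibonacci identity (a² + b²)(c² + d²) = (ac − bd)² + (ad + bc)² = (ac + bd)² + (ad − bc)²:
  61 · 89 = 5429: from (5² + 6²)(5² + 8²), take (5·5 − 6·8, 5·8 + 6·5) = (25 − 48, 40 + 30) = (-23, 70); dropping signs (only squares matter) gives (23, 70); check 23² + 70² = 529 + 4900 = 5429 ✓.
  Scale by k = 4: (4·23, 4·70) = (92, 280).
Step 4: Order so x ≤ y and verify: 92² + 280² = 8464 + 78400 = 86864 = n. ✓

n = 86864 = 92² + 280² (one valid representation with x ≤ y).
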